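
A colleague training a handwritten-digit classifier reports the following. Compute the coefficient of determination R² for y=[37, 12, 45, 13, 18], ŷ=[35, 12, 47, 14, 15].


ȳ = 25
SS_res = Σ(y-ŷ)² = 18
SS_tot = Σ(y-ȳ)² = 906
R² = 1 - SS_res/SS_tot = 1 - 0.0199 = 0.9801

0.9801


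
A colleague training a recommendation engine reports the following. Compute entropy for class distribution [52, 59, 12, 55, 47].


Probabilities: [52/225, 59/225, 12/225, 55/225, 47/225] ≈ [0.2311, 0.2622, 0.0533, 0.2444, 0.2089]
H = -((52/225)·log₂(52/225) + (59/225)·log₂(59/225) + (12/225)·log₂(12/225) + (55/225)·log₂(55/225) + (47/225)·log₂(47/225))
  = 2.1891 bits

2.1891 bits


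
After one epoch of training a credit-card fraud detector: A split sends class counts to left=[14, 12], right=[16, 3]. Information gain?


Parent = [30, 15], H_parent = 0.9183
H_left = 0.9957 (n=26), H_right = 0.6292 (n=19)
H_children = (26/45)·0.9957 + (19/45)·0.6292 = 0.841
IG = 0.9183 - 0.841 = 0.0773

0.0773


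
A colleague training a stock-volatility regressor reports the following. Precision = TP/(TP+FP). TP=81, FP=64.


Precision = TP/(TP+FP)
= 81/(81+64)
= 81/145 = 55.86%

55.86%


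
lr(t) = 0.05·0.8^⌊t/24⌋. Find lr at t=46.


n_drops = ⌊46/24⌋ = 1
lr = 0.05·0.8^1 = 0.05·0.8 = 0.04

0.04


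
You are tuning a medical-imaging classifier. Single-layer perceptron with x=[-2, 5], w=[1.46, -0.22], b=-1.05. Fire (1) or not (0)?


z = (-2)·(1.46) + (5)·(-0.22) - 1.05
  = -5.07
step(z) = 0 (z<0)

0


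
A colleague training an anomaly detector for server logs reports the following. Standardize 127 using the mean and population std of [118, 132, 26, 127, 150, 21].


μ = 95.6667, σ = 51.9316
z = (127 - 95.6667)/51.9316 = 0.6034

0.6034


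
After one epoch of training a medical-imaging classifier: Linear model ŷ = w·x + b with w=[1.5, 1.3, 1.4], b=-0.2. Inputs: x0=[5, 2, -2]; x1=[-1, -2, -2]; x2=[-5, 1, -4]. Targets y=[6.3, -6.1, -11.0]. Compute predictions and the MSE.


ŷ0 = (1.5)·(5) + (1.3)·(2) + (1.4)·(-2) - 0.2 = 7.1
ŷ1 = (1.5)·(-1) + (1.3)·(-2) + (1.4)·(-2) - 0.2 = -7.1
ŷ2 = (1.5)·(-5) + (1.3)·(1) + (1.4)·(-4) - 0.2 = -12.0
errors² = [0.64, 1.0, 1.0]
MSE = 2.6400/3 = 0.88

0.88


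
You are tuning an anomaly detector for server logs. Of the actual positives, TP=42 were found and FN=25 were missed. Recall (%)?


Recall = TP/(TP+FN)
= 42/(42+25)
= 42/67 = 62.69%

62.69%


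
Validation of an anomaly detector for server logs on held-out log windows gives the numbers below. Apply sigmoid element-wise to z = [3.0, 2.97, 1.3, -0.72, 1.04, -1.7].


σ(3.0) = 1/(1+e^-3.0) = 0.9526
σ(2.97) = 1/(1+e^-2.97) = 0.9512
σ(1.3) = 1/(1+e^-1.3) = 0.7858
σ(-0.72) = 1/(1+e^0.72) = 0.3274
σ(1.04) = 1/(1+e^-1.04) = 0.7389
σ(-1.7) = 1/(1+e^1.7) = 0.1545
result = [0.9526, 0.9512, 0.7858, 0.3274, 0.7389, 0.1545]

[0.9526, 0.9512, 0.7858, 0.3274, 0.7389, 0.1545]


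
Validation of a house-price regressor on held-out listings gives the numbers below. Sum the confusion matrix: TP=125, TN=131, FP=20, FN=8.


Total = TP + TN + FP + FN
= 125 + 131 + 20 + 8
= 284
(Predicted positive: 145, predicted negative: 139)

284


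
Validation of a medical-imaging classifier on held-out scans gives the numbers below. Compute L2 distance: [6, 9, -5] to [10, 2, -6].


d = √((6-10)² + (9-2)² + (-5+ 6)²)
  = √(16 + 49 + 1)
  = √66 = 8.124

8.124


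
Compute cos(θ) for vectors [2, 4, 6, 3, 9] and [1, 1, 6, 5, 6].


A·B = 2·1 + 4·1 + 6·6 + 3·5 + 9·6 = 111
‖A‖ = √146 = 12.083, ‖B‖ = √99 = 9.9499
cos = 111/(√146·√99) = 111/√14454 = 0.9233

0.9233


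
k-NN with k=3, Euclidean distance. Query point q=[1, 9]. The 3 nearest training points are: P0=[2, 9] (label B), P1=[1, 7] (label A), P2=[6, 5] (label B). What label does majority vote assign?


d(q,P0) = 1.0  (label B)
d(q,P1) = 2.0  (label A)
d(q,P2) = 6.4031  (label B)
Votes: A=1, B=2
Majority → B

B


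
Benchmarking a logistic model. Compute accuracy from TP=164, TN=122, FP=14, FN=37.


Accuracy = (TP+TN)/(TP+TN+FP+FN)
= (164+122)/(337)
= 286/337 = 84.87%

84.87%


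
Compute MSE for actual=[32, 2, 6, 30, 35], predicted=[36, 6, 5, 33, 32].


Squared errors: (32-36)²=16, (2-6)²=16, (6-5)²=1, (30-33)²=9, (35-32)²=9
Sum = 51
MSE = 51/5 = 51/5

51/5


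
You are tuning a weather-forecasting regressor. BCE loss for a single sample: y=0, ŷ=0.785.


BCE = -[y·ln(p) + (1-y)·ln(1-p)]
= -0 - 1·ln(1-0.785)
= -ln(0.215) = 1.5371

1.5371


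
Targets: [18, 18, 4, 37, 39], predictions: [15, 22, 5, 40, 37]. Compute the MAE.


Absolute errors: |18-15|=3, |18-22|=4, |4-5|=1, |37-40|=3, |39-37|=2
Sum = 13
MAE = 13/5 = 13/5

13/5


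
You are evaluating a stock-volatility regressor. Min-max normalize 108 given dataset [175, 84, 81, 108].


min=81, max=175
(108-81)/(175-81) = 27/94 = 0.2872

0.2872


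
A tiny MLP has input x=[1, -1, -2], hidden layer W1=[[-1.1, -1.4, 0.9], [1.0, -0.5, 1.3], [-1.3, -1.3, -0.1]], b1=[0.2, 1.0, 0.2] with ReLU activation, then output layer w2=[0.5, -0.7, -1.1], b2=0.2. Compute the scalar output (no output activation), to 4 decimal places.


z1[0] = (-1.1)·(1) + (-1.4)·(-1) + (0.9)·(-2) + 0.2 = -1.3
z1[1] = (1.0)·(1) + (-0.5)·(-1) + (1.3)·(-2) + 1.0 = -0.1
z1[2] = (-1.3)·(1) + (-1.3)·(-1) + (-0.1)·(-2) + 0.2 = 0.4
h = ReLU(z1) = [0.0, 0.0, 0.4]
output = (0.5)·(0.0) + (-0.7)·(0.0) + (-1.1)·(0.4) + 0.2 = -0.24

-0.24


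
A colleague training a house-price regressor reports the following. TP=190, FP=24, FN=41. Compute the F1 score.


Precision = 190/214 = 0.8879
Recall = 190/231 = 0.8225
F1 = 2·P·R/(P+R) = 2·TP/(2·TP+FP+FN) = 380/(380+24+41) = 380/445 = 0.8539

0.8539


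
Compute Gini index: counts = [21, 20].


Probabilities: [21/41, 20/41] ≈ [0.5122, 0.4878]
Σpᵢ² = (441 + 400)/41² = 841/1681
Gini = 1 - Σpᵢ² = 1 - 841/1681 = 0.4997

0.4997


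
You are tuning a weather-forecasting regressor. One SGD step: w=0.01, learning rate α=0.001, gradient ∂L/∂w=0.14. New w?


w_new = w - α·∇
= 0.01 - 0.001·0.14
= 0.01 - 0.00014
= 0.00986

0.00986


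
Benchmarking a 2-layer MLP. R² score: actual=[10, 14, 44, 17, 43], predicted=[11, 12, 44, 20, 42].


ȳ = 25.6
SS_res = Σ(y-ŷ)² = 15
SS_tot = Σ(y-ȳ)² = 1093.2
R² = 1 - SS_res/SS_tot = 1 - 0.0137 = 0.9863

0.9863


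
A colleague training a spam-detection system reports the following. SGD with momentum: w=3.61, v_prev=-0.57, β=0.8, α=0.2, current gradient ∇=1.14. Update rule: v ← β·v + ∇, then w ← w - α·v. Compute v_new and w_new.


v_new = 0.8·-0.57 + 1.14 = -0.456 + 1.14 = 0.684
w_new = 3.61 - 0.2·0.684 = 3.61 - 0.1368 = 3.4732

v_new=0.684, w_new=3.4732


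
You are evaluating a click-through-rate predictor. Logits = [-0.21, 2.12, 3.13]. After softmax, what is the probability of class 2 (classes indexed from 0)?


Exponentials: e^-0.21=0.8106, e^2.12=8.3311, e^3.13=22.874
Sum = 32.0157
Softmax = [0.0253, 0.2602, 0.7145]
p[2] = 22.874/32.0157 = 0.7145

0.7145


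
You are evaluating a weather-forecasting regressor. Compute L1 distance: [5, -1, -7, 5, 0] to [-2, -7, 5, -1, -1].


d = |5+ 2| + |-1+ 7| + |-7-5| + |5+ 1| + |0+ 1|
  = 7 + 6 + 12 + 6 + 1
  = 32

32


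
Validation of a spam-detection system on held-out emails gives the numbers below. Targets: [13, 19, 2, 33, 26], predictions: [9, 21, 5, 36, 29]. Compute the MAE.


Absolute errors: |13-9|=4, |19-21|=2, |2-5|=3, |33-36|=3, |26-29|=3
Sum = 15
MAE = 15/5 = 3

3


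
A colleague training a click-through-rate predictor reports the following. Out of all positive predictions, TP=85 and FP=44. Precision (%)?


Precision = TP/(TP+FP)
= 85/(85+44)
= 85/129 = 65.89%

65.89%


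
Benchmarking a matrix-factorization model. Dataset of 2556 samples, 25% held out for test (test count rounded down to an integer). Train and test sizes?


Test = ⌊2556·25/100⌋ = 639
Train = 2556 - 639 = 1917

Train: 1917, Test: 639


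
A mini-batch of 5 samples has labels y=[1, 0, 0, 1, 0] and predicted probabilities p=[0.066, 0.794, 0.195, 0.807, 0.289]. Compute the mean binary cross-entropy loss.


L[0] = -ln(0.066) = 2.7181
L[1] = -ln(1-0.794) = -ln(0.206) = 1.5799
L[2] = -ln(1-0.195) = -ln(0.805) = 0.2169
L[3] = -ln(0.807) = 0.2144
L[4] = -ln(1-0.289) = -ln(0.711) = 0.3411
mean = (2.7181 + 1.5799 + 0.2169 + 0.2144 + 0.3411)/5 = 1.0141

1.0141


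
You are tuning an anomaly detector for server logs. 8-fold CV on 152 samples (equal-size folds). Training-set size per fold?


Fold size = 152/8 = 19
Training per fold = 152 - 19 = 133

133


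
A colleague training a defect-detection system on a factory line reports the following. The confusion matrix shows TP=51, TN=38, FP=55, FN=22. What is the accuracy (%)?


Accuracy = (TP+TN)/(TP+TN+FP+FN)
= (51+38)/(166)
= 89/166 = 53.61%

53.61%


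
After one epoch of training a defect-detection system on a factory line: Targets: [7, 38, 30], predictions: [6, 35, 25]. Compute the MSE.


Squared errors: (7-6)²=1, (38-35)²=9, (30-25)²=25
Sum = 35
MSE = 35/3 = 35/3

35/3


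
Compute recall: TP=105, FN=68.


Recall = TP/(TP+FN)
= 105/(105+68)
= 105/173 = 60.69%

60.69%


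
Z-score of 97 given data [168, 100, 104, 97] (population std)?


μ = 117.25, σ = 29.4056
z = (97 - 117.25)/29.4056 = -0.6886

-0.6886


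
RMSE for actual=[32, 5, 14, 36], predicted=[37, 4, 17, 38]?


MSE = 39/4 = 9.75
RMSE = √(39/4) = 3.1225

3.1225


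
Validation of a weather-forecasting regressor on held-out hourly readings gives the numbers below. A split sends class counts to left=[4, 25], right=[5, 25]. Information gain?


Parent = [9, 50], H_parent = 0.6162
H_left = 0.5788 (n=29), H_right = 0.65 (n=30)
H_children = (29/59)·0.5788 + (30/59)·0.65 = 0.615
IG = 0.6162 - 0.615 = 0.0012

0.0012


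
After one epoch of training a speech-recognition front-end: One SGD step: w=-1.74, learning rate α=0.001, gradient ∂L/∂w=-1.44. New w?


w_new = w - α·∇
= -1.74 - 0.001·-1.44
= -1.74 + 0.00144
= -1.73856

-1.73856


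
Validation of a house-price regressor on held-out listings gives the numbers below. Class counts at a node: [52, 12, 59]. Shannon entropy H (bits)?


Probabilities: [52/123, 12/123, 59/123] ≈ [0.4228, 0.0976, 0.4797]
H = -((52/123)·log₂(52/123) + (12/123)·log₂(12/123) + (59/123)·log₂(59/123))
  = 1.3611 bits

1.3611 bits


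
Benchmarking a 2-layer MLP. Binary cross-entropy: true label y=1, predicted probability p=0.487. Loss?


BCE = -[y·ln(p) + (1-y)·ln(1-p)]
= -1·ln(0.487) - 0
= -ln(0.487) = 0.7195

0.7195


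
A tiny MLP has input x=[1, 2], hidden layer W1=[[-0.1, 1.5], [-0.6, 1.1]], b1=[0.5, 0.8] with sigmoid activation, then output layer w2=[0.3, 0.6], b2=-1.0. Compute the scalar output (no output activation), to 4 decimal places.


z1[0] = (-0.1)·(1) + (1.5)·(2) + 0.5 = 3.4
z1[1] = (-0.6)·(1) + (1.1)·(2) + 0.8 = 2.4
h = sigmoid(z1) = [0.9677, 0.9168]
output = (0.3)·(0.9677) + (0.6)·(0.9168) - 1.0 = -0.1596

-0.1596


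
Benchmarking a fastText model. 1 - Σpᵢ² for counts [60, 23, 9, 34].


Probabilities: [60/126, 23/126, 9/126, 34/126] ≈ [0.4762, 0.1825, 0.0714, 0.2698]
Σpᵢ² = (3600 + 529 + 81 + 1156)/126² = 5366/15876
Gini = 1 - Σpᵢ² = 1 - 5366/15876 = 0.662

0.662


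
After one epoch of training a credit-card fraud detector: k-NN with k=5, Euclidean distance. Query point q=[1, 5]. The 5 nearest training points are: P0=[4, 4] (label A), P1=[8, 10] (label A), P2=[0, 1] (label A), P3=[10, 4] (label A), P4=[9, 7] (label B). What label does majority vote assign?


d(q,P0) = 3.1623  (label A)
d(q,P1) = 8.6023  (label A)
d(q,P2) = 4.1231  (label A)
d(q,P3) = 9.0554  (label A)
d(q,P4) = 8.2462  (label B)
Votes: A=4, B=1
Majority → A

A


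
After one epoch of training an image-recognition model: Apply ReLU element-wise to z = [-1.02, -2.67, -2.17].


ReLU(-1.02) = max(0, -1.02) = 0.0
ReLU(-2.67) = max(0, -2.67) = 0.0
ReLU(-2.17) = max(0, -2.17) = 0.0
result = [0.0, 0.0, 0.0]

[0.0, 0.0, 0.0]


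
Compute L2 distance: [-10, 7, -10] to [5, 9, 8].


d = √((-10-5)² + (7-9)² + (-10-8)²)
  = √(225 + 4 + 324)
  = √553 = 23.516

23.516


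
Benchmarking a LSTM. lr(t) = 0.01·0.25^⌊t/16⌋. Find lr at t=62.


n_drops = ⌊62/16⌋ = 3
lr = 0.01·0.25^3 = 0.01·0.015625 = 0.00015625

0.00015625


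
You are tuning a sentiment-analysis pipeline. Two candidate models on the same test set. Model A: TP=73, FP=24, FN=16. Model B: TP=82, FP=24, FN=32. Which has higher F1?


Model A: P=73/97=0.7526, R=73/89=0.8202, F1=2PR/(P+R)=2TP/(2TP+FP+FN)=146/186=0.7849
Model B: P=82/106=0.7736, R=82/114=0.7193, F1=2PR/(P+R)=2TP/(2TP+FP+FN)=164/220=0.7455
0.7849 > 0.7455 → Model A

Model A


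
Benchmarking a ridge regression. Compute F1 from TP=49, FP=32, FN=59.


Precision = 49/81 = 0.6049
Recall = 49/108 = 0.4537
F1 = 2·P·R/(P+R) = 2·TP/(2·TP+FP+FN) = 98/(98+32+59) = 98/189 = 0.5185

0.5185


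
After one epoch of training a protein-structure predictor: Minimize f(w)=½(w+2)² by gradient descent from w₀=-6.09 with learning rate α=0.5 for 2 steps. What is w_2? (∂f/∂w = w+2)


step 1: grad = -6.09+2 = -4.09; w = -6.09 - 0.5·(-4.09) = -4.045
step 2: grad = -4.045+2 = -2.045; w = -4.045 - 0.5·(-2.045) = -3.0225

-3.0225


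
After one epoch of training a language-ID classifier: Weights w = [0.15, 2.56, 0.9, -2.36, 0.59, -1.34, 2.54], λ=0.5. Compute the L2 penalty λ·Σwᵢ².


‖w‖₂² = (0.15)² + (2.56)² + (0.9)² + (-2.36)² + (0.59)² + (-1.34)² + (2.54)²
     = 0.0225 + 6.5536 + 0.81 + 5.5696 + 0.3481 + 1.7956 + 6.4516
     = 21.551
λ·‖w‖₂² = 0.5·21.551 = 10.7755

10.7755


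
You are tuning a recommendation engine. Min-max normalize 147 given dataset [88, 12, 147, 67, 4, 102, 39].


min=4, max=147
(147-4)/(147-4) = 143/143 = 1.0

1.0


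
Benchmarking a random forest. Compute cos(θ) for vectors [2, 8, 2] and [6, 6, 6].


A·B = 2·6 + 8·6 + 2·6 = 72
‖A‖ = √72 = 8.4853, ‖B‖ = √108 = 10.3923
cos = 72/(√72·√108) = 72/√7776 = 0.8165

0.8165


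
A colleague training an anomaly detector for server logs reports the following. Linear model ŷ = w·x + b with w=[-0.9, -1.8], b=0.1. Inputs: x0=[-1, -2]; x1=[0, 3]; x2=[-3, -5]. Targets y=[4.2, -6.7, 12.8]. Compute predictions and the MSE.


ŷ0 = (-0.9)·(-1) + (-1.8)·(-2) + 0.1 = 4.6
ŷ1 = (-0.9)·(0) + (-1.8)·(3) + 0.1 = -5.3
ŷ2 = (-0.9)·(-3) + (-1.8)·(-5) + 0.1 = 11.8
errors² = [0.16, 1.96, 1.0]
MSE = 3.1200/3 = 1.04

1.04


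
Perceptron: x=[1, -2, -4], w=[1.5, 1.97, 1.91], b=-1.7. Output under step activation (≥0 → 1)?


z = (1)·(1.5) + (-2)·(1.97) + (-4)·(1.91) - 1.7
  = -11.78
step(z) = 0 (z<0)

0


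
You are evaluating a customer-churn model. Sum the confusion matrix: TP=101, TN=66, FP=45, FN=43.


Total = TP + TN + FP + FN
= 101 + 66 + 45 + 43
= 255
(Predicted positive: 146, predicted negative: 109)

255


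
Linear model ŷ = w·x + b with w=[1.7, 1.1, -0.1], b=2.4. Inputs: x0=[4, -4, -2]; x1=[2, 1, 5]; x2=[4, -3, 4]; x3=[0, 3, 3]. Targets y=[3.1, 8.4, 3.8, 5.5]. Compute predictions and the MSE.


ŷ0 = (1.7)·(4) + (1.1)·(-4) + (-0.1)·(-2) + 2.4 = 5.0
ŷ1 = (1.7)·(2) + (1.1)·(1) + (-0.1)·(5) + 2.4 = 6.4
ŷ2 = (1.7)·(4) + (1.1)·(-3) + (-0.1)·(4) + 2.4 = 5.5
ŷ3 = (1.7)·(0) + (1.1)·(3) + (-0.1)·(3) + 2.4 = 5.4
errors² = [3.61, 4.0, 2.89, 0.01]
MSE = 10.5100/4 = 2.6275

2.6275


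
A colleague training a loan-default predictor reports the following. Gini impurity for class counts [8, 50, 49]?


Probabilities: [8/107, 50/107, 49/107] ≈ [0.0748, 0.4673, 0.4579]
Σpᵢ² = (64 + 2500 + 2401)/107² = 4965/11449
Gini = 1 - Σpᵢ² = 1 - 4965/11449 = 0.5663

0.5663


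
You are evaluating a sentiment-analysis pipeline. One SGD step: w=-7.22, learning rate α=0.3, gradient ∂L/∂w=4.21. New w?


w_new = w - α·∇
= -7.22 - 0.3·4.21
= -7.22 - 1.263
= -8.483

-8.483


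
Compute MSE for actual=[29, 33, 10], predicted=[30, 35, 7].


Squared errors: (29-30)²=1, (33-35)²=4, (10-7)²=9
Sum = 14
MSE = 14/3 = 14/3

14/3


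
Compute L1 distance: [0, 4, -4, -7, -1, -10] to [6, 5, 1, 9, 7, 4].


d = |0-6| + |4-5| + |-4-1| + |-7-9| + |-1-7| + |-10-4|
  = 6 + 1 + 5 + 16 + 8 + 14
  = 50

50


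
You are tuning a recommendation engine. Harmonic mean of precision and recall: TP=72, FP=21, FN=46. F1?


Precision = 72/93 = 0.7742
Recall = 72/118 = 0.6102
F1 = 2·P·R/(P+R) = 2·TP/(2·TP+FP+FN) = 144/(144+21+46) = 144/211 = 0.6825

0.6825


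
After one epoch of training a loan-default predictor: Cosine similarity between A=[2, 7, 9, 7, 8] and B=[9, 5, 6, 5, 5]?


A·B = 2·9 + 7·5 + 9·6 + 7·5 + 8·5 = 182
‖A‖ = √247 = 15.7162, ‖B‖ = √192 = 13.8564
cos = 182/(√247·√192) = 182/√47424 = 0.8357

0.8357


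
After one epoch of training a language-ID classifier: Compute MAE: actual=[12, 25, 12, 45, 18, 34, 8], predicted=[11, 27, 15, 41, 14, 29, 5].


Absolute errors: |12-11|=1, |25-27|=2, |12-15|=3, |45-41|=4, |18-14|=4, |34-29|=5, |8-5|=3
Sum = 22
MAE = 22/7 = 22/7

22/7


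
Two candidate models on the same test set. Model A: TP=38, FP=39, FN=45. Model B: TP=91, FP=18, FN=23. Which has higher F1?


Model A: P=38/77=0.4935, R=38/83=0.4578, F1=2PR/(P+R)=2TP/(2TP+FP+FN)=76/160=0.475
Model B: P=91/109=0.8349, R=91/114=0.7982, F1=2PR/(P+R)=2TP/(2TP+FP+FN)=182/223=0.8161
0.475 < 0.8161 → Model B

Model B


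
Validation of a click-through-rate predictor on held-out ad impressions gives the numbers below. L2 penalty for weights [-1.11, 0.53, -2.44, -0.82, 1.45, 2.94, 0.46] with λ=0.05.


‖w‖₂² = (-1.11)² + (0.53)² + (-2.44)² + (-0.82)² + (1.45)² + (2.94)² + (0.46)²
     = 1.2321 + 0.2809 + 5.9536 + 0.6724 + 2.1025 + 8.6436 + 0.2116
     = 19.0967
λ·‖w‖₂² = 0.05·19.0967 = 0.954835

0.954835


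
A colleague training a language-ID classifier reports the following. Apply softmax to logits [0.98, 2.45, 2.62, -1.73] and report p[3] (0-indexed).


Exponentials: e^0.98=2.6645, e^2.45=11.5883, e^2.62=13.7357, e^-1.73=0.1773
Sum = 28.1658
Softmax = [0.0946, 0.4114, 0.4877, 0.0063]
p[3] = 0.1773/28.1658 = 0.0063

0.0063


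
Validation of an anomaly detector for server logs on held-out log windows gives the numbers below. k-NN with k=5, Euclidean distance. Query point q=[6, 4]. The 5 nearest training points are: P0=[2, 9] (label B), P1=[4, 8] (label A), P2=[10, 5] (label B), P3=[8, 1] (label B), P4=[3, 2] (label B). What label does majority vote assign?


d(q,P0) = 6.4031  (label B)
d(q,P1) = 4.4721  (label A)
d(q,P2) = 4.1231  (label B)
d(q,P3) = 3.6056  (label B)
d(q,P4) = 3.6056  (label B)
Votes: A=1, B=4
Majority → B

B


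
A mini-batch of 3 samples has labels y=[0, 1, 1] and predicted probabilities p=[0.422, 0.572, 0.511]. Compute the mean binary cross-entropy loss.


L[0] = -ln(1-0.422) = -ln(0.578) = 0.5482
L[1] = -ln(0.572) = 0.5586
L[2] = -ln(0.511) = 0.6714
mean = (0.5482 + 0.5586 + 0.6714)/3 = 0.5927

0.5927


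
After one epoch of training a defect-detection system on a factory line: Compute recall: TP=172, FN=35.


Recall = TP/(TP+FN)
= 172/(172+35)
= 172/207 = 83.09%

83.09%


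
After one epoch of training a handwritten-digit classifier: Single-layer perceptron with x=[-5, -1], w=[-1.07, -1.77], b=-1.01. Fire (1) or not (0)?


z = (-5)·(-1.07) + (-1)·(-1.77) - 1.01
  = 6.11
step(z) = 1 (z≥0)

1


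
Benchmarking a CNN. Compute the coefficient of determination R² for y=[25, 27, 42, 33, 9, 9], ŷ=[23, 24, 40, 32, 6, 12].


ȳ = 24.1667
SS_res = Σ(y-ŷ)² = 36
SS_tot = Σ(y-ȳ)² = 864.83
R² = 1 - SS_res/SS_tot = 1 - 0.0416 = 0.9584

0.9584


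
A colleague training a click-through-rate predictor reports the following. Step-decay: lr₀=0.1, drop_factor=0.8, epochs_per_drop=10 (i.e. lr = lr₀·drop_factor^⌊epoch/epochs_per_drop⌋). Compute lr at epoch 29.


n_drops = ⌊29/10⌋ = 2
lr = 0.1·0.8^2 = 0.1·0.64 = 0.064

0.064


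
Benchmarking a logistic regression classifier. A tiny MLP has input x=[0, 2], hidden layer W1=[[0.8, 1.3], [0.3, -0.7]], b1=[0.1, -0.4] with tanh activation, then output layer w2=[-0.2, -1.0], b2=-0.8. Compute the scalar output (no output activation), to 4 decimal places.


z1[0] = (0.8)·(0) + (1.3)·(2) + 0.1 = 2.7
z1[1] = (0.3)·(0) + (-0.7)·(2) - 0.4 = -1.8
h = tanh(z1) = [0.991, -0.9468]
output = (-0.2)·(0.991) + (-1.0)·(-0.9468) - 0.8 = -0.0514

-0.0514


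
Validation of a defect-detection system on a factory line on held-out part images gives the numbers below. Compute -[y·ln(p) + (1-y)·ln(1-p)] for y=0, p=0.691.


BCE = -[y·ln(p) + (1-y)·ln(1-p)]
= -0 - 1·ln(1-0.691)
= -ln(0.309) = 1.1744

1.1744


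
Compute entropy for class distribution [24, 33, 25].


Probabilities: [24/82, 33/82, 25/82] ≈ [0.2927, 0.4024, 0.3049]
H = -((24/82)·log₂(24/82) + (33/82)·log₂(33/82) + (25/82)·log₂(25/82))
  = 1.5697 bits

1.5697 bits


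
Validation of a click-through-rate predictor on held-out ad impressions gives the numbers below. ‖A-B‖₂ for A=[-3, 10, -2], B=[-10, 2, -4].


d = √((-3+ 10)² + (10-2)² + (-2+ 4)²)
  = √(49 + 64 + 4)
  = √117 = 10.8167

10.8167


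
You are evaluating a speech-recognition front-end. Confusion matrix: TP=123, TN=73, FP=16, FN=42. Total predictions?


Total = TP + TN + FP + FN
= 123 + 73 + 16 + 42
= 254
(Predicted positive: 139, predicted negative: 115)

254


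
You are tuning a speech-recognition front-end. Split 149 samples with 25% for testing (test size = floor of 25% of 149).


Test = ⌊149·25/100⌋ = 37
Train = 149 - 37 = 112

Train: 112, Test: 37


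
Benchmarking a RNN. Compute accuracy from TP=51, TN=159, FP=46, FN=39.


Accuracy = (TP+TN)/(TP+TN+FP+FN)
= (51+159)/(295)
= 210/295 = 71.19%

71.19%


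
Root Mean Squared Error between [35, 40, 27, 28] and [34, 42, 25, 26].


MSE = 13/4 = 3.25
RMSE = √(13/4) = 1.8028

1.8028


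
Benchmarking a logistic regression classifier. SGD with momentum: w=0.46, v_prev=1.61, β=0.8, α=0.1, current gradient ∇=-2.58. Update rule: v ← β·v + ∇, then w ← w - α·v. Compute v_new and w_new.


v_new = 0.8·1.61 - 2.58 = 1.288 - 2.58 = -1.292
w_new = 0.46 - 0.1·-1.292 = 0.46 + 0.1292 = 0.5892

v_new=-1.292, w_new=0.5892


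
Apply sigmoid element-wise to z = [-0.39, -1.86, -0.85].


σ(-0.39) = 1/(1+e^0.39) = 0.4037
σ(-1.86) = 1/(1+e^1.86) = 0.1347
σ(-0.85) = 1/(1+e^0.85) = 0.2994
result = [0.4037, 0.1347, 0.2994]

[0.4037, 0.1347, 0.2994]


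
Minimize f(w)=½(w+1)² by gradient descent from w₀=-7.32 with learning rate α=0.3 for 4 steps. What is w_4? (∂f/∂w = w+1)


step 1: grad = -7.32+1 = -6.32; w = -7.32 - 0.3·(-6.32) = -5.424
step 2: grad = -5.424+1 = -4.424; w = -5.424 - 0.3·(-4.424) = -4.0968
step 3: grad = -4.0968+1 = -3.0968; w = -4.0968 - 0.3·(-3.0968) = -3.16776
step 4: grad = -3.16776+1 = -2.16776; w = -3.16776 - 0.3·(-2.16776) = -2.517432

-2.517432


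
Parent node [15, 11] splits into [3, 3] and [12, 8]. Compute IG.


Parent = [15, 11], H_parent = 0.9829
H_left = 1 (n=6), H_right = 0.971 (n=20)
H_children = (6/26)·1 + (20/26)·0.971 = 0.9777
IG = 0.9829 - 0.9777 = 0.0052

0.0052


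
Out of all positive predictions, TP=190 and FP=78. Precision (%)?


Precision = TP/(TP+FP)
= 190/(190+78)
= 190/268 = 70.9%

70.9%


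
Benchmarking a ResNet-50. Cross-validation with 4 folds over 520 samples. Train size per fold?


Fold size = 520/4 = 130
Training per fold = 520 - 130 = 390

390


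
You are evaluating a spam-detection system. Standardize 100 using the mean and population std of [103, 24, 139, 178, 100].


μ = 108.8, σ = 50.9957
z = (100 - 108.8)/50.9957 = -0.1726

-0.1726


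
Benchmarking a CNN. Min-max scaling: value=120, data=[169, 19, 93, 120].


min=19, max=169
(120-19)/(169-19) = 101/150 = 0.6733

0.6733


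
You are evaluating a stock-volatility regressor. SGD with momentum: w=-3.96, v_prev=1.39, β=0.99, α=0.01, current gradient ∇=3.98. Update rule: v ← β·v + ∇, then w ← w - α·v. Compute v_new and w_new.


v_new = 0.99·1.39 + 3.98 = 1.3761 + 3.98 = 5.3561
w_new = -3.96 - 0.01·5.3561 = -3.96 - 0.053561 = -4.013561

v_new=5.3561, w_new=-4.013561


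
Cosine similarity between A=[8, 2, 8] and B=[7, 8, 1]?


A·B = 8·7 + 2·8 + 8·1 = 80
‖A‖ = √132 = 11.4891, ‖B‖ = √114 = 10.6771
cos = 80/(√132·√114) = 80/√15048 = 0.6522

0.6522


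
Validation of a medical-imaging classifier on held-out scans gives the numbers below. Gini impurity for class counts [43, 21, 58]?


Probabilities: [43/122, 21/122, 58/122] ≈ [0.3525, 0.1721, 0.4754]
Σpᵢ² = (1849 + 441 + 3364)/122² = 5654/14884
Gini = 1 - Σpᵢ² = 1 - 5654/14884 = 0.6201

0.6201


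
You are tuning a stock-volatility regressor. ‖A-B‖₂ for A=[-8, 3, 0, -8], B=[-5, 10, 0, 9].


d = √((-8+ 5)² + (3-10)² + (0-0)² + (-8-9)²)
  = √(9 + 49 + 0 + 289)
  = √347 = 18.6279

18.6279


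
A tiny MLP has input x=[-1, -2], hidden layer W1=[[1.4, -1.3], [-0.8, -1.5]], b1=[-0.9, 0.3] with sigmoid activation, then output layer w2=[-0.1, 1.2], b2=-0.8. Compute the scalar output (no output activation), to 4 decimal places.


z1[0] = (1.4)·(-1) + (-1.3)·(-2) - 0.9 = 0.3
z1[1] = (-0.8)·(-1) + (-1.5)·(-2) + 0.3 = 4.1
h = sigmoid(z1) = [0.5744, 0.9837]
output = (-0.1)·(0.5744) + (1.2)·(0.9837) - 0.8 = 0.323

0.323


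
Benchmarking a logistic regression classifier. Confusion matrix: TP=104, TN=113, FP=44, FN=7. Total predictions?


Total = TP + TN + FP + FN
= 104 + 113 + 44 + 7
= 268
(Predicted positive: 148, predicted negative: 120)

268


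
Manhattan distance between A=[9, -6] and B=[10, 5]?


d = |9-10| + |-6-5|
  = 1 + 11
  = 12

12


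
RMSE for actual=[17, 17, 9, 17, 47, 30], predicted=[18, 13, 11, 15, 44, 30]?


MSE = 34/6 = 5.6667
RMSE = √(34/6) = 2.3805

2.3805


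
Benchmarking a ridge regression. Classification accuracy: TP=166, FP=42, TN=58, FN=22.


Accuracy = (TP+TN)/(TP+TN+FP+FN)
= (166+58)/(288)
= 224/288 = 77.78%

77.78%


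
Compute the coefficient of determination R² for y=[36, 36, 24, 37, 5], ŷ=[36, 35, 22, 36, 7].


ȳ = 27.6
SS_res = Σ(y-ŷ)² = 10
SS_tot = Σ(y-ȳ)² = 753.2
R² = 1 - SS_res/SS_tot = 1 - 0.0133 = 0.9867

0.9867


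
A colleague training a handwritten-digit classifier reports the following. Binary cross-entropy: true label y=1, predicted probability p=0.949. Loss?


BCE = -[y·ln(p) + (1-y)·ln(1-p)]
= -1·ln(0.949) - 0
= -ln(0.949) = 0.0523

0.0523


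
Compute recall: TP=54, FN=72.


Recall = TP/(TP+FN)
= 54/(54+72)
= 54/126 = 42.86%

42.86%


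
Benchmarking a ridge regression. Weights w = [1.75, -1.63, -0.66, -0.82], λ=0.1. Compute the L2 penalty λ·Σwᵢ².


‖w‖₂² = (1.75)² + (-1.63)² + (-0.66)² + (-0.82)²
     = 3.0625 + 2.6569 + 0.4356 + 0.6724
     = 6.8274
λ·‖w‖₂² = 0.1·6.8274 = 0.68274

0.68274


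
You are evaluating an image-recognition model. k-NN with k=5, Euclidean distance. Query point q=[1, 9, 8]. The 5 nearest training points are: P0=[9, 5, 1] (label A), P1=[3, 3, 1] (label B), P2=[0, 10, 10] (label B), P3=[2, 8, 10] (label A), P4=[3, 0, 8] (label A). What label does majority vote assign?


d(q,P0) = 11.3578  (label A)
d(q,P1) = 9.434  (label B)
d(q,P2) = 2.4495  (label B)
d(q,P3) = 2.4495  (label A)
d(q,P4) = 9.2195  (label A)
Votes: A=3, B=2
Majority → A

A


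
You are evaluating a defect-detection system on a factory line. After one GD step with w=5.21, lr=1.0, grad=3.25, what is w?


w_new = w - α·∇
= 5.21 - 1.0·3.25
= 5.21 - 3.25
= 1.96

1.96


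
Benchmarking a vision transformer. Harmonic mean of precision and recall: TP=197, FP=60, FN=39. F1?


Precision = 197/257 = 0.7665
Recall = 197/236 = 0.8347
F1 = 2·P·R/(P+R) = 2·TP/(2·TP+FP+FN) = 394/(394+60+39) = 394/493 = 0.7992

0.7992


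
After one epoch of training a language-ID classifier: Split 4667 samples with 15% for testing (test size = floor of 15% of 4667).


Test = ⌊4667·15/100⌋ = 700
Train = 4667 - 700 = 3967

Train: 3967, Test: 700


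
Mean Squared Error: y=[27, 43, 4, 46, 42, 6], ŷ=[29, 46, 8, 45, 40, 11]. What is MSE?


Squared errors: (27-29)²=4, (43-46)²=9, (4-8)²=16, (46-45)²=1, (42-40)²=4, (6-11)²=25
Sum = 59
MSE = 59/6 = 59/6

59/6


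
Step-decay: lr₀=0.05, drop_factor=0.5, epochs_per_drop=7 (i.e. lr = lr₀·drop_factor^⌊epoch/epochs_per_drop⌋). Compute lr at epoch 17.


n_drops = ⌊17/7⌋ = 2
lr = 0.05·0.5^2 = 0.05·0.25 = 0.0125

0.0125


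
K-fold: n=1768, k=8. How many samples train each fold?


Fold size = 1768/8 = 221
Training per fold = 1768 - 221 = 1547

1547


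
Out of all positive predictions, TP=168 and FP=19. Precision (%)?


Precision = TP/(TP+FP)
= 168/(168+19)
= 168/187 = 89.84%

89.84%


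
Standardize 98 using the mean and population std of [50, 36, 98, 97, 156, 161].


μ = 99.6667, σ = 47.3732
z = (98 - 99.6667)/47.3732 = -0.0352

-0.0352


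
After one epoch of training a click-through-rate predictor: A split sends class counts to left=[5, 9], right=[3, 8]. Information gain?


Parent = [8, 17], H_parent = 0.9044
H_left = 0.9403 (n=14), H_right = 0.8454 (n=11)
H_children = (14/25)·0.9403 + (11/25)·0.8454 = 0.8985
IG = 0.9044 - 0.8985 = 0.0059

0.0059


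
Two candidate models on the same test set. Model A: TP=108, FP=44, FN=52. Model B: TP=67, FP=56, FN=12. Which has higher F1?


Model A: P=108/152=0.7105, R=108/160=0.675, F1=2PR/(P+R)=2TP/(2TP+FP+FN)=216/312=0.6923
Model B: P=67/123=0.5447, R=67/79=0.8481, F1=2PR/(P+R)=2TP/(2TP+FP+FN)=134/202=0.6634
0.6923 > 0.6634 → Model A

Model A


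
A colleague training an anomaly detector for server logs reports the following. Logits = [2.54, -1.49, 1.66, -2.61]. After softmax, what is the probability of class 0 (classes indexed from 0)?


Exponentials: e^2.54=12.6797, e^-1.49=0.2254, e^1.66=5.2593, e^-2.61=0.0735
Sum = 18.2379
Softmax = [0.6952, 0.0124, 0.2884, 0.004]
p[0] = 12.6797/18.2379 = 0.6952

0.6952


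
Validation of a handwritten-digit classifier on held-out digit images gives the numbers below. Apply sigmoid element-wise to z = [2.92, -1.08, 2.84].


σ(2.92) = 1/(1+e^-2.92) = 0.9488
σ(-1.08) = 1/(1+e^1.08) = 0.2535
σ(2.84) = 1/(1+e^-2.84) = 0.9448
result = [0.9488, 0.2535, 0.9448]

[0.9488, 0.2535, 0.9448]


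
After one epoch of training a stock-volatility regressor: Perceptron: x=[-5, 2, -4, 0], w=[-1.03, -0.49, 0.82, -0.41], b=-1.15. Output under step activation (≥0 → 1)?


z = (-5)·(-1.03) + (2)·(-0.49) + (-4)·(0.82) + (0)·(-0.41) - 1.15
  = -0.26
step(z) = 0 (z<0)

0


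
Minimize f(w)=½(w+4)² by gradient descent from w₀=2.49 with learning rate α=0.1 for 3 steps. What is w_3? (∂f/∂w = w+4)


step 1: grad = 2.49+4 = 6.49; w = 2.49 - 0.1·(6.49) = 1.841
step 2: grad = 1.841+4 = 5.841; w = 1.841 - 0.1·(5.841) = 1.2569
step 3: grad = 1.2569+4 = 5.2569; w = 1.2569 - 0.1·(5.2569) = 0.73121

0.73121


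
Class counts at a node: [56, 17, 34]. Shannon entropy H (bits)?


Probabilities: [56/107, 17/107, 34/107] ≈ [0.5234, 0.1589, 0.3178]
H = -((56/107)·log₂(56/107) + (17/107)·log₂(17/107) + (34/107)·log₂(34/107))
  = 1.4361 bits

1.4361 bits


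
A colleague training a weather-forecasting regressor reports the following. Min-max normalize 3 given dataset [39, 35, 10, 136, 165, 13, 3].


min=3, max=165
(3-3)/(165-3) = 0/162 = 0.0

0.0


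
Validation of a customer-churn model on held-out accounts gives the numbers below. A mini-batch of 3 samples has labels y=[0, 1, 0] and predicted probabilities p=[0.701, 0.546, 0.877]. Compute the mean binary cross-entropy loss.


L[0] = -ln(1-0.701) = -ln(0.299) = 1.2073
L[1] = -ln(0.546) = 0.6051
L[2] = -ln(1-0.877) = -ln(0.123) = 2.0956
mean = (1.2073 + 0.6051 + 2.0956)/3 = 1.3027

1.3027


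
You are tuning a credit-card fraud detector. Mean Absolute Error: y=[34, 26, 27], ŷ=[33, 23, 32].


Absolute errors: |34-33|=1, |26-23|=3, |27-32|=5
Sum = 9
MAE = 9/3 = 3

3


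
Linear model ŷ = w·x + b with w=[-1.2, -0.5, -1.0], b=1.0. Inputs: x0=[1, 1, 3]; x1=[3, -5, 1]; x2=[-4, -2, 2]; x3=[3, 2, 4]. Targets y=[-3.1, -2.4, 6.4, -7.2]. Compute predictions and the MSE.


ŷ0 = (-1.2)·(1) + (-0.5)·(1) + (-1.0)·(3) + 1.0 = -3.7
ŷ1 = (-1.2)·(3) + (-0.5)·(-5) + (-1.0)·(1) + 1.0 = -1.1
ŷ2 = (-1.2)·(-4) + (-0.5)·(-2) + (-1.0)·(2) + 1.0 = 4.8
ŷ3 = (-1.2)·(3) + (-0.5)·(2) + (-1.0)·(4) + 1.0 = -7.6
errors² = [0.36, 1.69, 2.56, 0.16]
MSE = 4.7700/4 = 1.1925

1.1925


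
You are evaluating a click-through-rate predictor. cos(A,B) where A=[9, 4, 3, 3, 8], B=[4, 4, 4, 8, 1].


A·B = 9·4 + 4·4 + 3·4 + 3·8 + 8·1 = 96
‖A‖ = √179 = 13.3791, ‖B‖ = √113 = 10.6301
cos = 96/(√179·√113) = 96/√20227 = 0.675

0.675


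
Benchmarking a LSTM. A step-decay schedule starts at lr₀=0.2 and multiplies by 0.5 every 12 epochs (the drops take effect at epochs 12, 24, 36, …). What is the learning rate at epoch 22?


n_drops = ⌊22/12⌋ = 1
lr = 0.2·0.5^1 = 0.2·0.5 = 0.1

0.1


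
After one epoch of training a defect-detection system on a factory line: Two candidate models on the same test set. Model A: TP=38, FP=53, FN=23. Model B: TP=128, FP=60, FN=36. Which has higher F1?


Model A: P=38/91=0.4176, R=38/61=0.623, F1=2PR/(P+R)=2TP/(2TP+FP+FN)=76/152=0.5
Model B: P=128/188=0.6809, R=128/164=0.7805, F1=2PR/(P+R)=2TP/(2TP+FP+FN)=256/352=0.7273
0.5 < 0.7273 → Model B

Model B


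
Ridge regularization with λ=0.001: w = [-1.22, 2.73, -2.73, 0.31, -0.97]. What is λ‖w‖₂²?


‖w‖₂² = (-1.22)² + (2.73)² + (-2.73)² + (0.31)² + (-0.97)²
     = 1.4884 + 7.4529 + 7.4529 + 0.0961 + 0.9409
     = 17.4312
λ·‖w‖₂² = 0.001·17.4312 = 0.017431

0.017431


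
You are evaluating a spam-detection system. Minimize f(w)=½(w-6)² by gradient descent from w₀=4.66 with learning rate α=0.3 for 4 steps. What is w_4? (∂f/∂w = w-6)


step 1: grad = 4.66-6 = -1.34; w = 4.66 - 0.3·(-1.34) = 5.062
step 2: grad = 5.062-6 = -0.938; w = 5.062 - 0.3·(-0.938) = 5.3434
step 3: grad = 5.3434-6 = -0.6566; w = 5.3434 - 0.3·(-0.6566) = 5.54038
step 4: grad = 5.54038-6 = -0.45962; w = 5.54038 - 0.3·(-0.45962) = 5.678266

5.678266


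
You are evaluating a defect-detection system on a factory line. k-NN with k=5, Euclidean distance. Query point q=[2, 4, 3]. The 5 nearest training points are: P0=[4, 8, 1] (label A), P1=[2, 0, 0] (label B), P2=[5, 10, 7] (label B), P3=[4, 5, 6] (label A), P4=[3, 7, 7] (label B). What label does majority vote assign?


d(q,P0) = 4.899  (label A)
d(q,P1) = 5.0  (label B)
d(q,P2) = 7.8102  (label B)
d(q,P3) = 3.7417  (label A)
d(q,P4) = 5.099  (label B)
Votes: A=2, B=3
Majority → B

B


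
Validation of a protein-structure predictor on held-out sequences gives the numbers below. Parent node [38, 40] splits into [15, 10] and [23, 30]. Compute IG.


Parent = [38, 40], H_parent = 0.9995
H_left = 0.971 (n=25), H_right = 0.9874 (n=53)
H_children = (25/78)·0.971 + (53/78)·0.9874 = 0.9821
IG = 0.9995 - 0.9821 = 0.0174

0.0174


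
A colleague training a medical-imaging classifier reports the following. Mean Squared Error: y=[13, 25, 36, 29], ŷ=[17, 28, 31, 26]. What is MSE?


Squared errors: (13-17)²=16, (25-28)²=9, (36-31)²=25, (29-26)²=9
Sum = 59
MSE = 59/4 = 59/4

59/4


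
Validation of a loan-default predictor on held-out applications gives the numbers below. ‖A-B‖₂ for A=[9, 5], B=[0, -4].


d = √((9-0)² + (5+ 4)²)
  = √(81 + 81)
  = √162 = 12.7279

12.7279


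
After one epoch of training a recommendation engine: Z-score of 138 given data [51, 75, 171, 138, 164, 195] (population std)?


μ = 132.3333, σ = 52.2164
z = (138 - 132.3333)/52.2164 = 0.1085

0.1085


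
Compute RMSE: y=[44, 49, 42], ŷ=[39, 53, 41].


MSE = 42/3 = 14
RMSE = √(42/3) = 3.7417

3.7417


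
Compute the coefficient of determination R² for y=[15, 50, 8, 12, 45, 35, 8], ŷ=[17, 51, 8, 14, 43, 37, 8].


ȳ = 24.7143
SS_res = Σ(y-ŷ)² = 17
SS_tot = Σ(y-ȳ)² = 1971.43
R² = 1 - SS_res/SS_tot = 1 - 0.0086 = 0.9914

0.9914


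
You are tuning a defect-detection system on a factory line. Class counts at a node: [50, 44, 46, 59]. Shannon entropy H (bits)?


Probabilities: [50/199, 44/199, 46/199, 59/199] ≈ [0.2513, 0.2211, 0.2312, 0.2965]
H = -((50/199)·log₂(50/199) + (44/199)·log₂(44/199) + (46/199)·log₂(46/199) + (59/199)·log₂(59/199))
  = 1.9906 bits

1.9906 bits


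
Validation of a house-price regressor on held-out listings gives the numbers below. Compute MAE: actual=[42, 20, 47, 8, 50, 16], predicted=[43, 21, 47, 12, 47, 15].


Absolute errors: |42-43|=1, |20-21|=1, |47-47|=0, |8-12|=4, |50-47|=3, |16-15|=1
Sum = 10
MAE = 10/6 = 5/3

5/3


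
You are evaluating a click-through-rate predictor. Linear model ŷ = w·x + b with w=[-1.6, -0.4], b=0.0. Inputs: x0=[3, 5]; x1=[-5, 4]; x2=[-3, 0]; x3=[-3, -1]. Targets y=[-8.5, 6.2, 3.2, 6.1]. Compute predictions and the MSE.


ŷ0 = (-1.6)·(3) + (-0.4)·(5) + 0.0 = -6.8
ŷ1 = (-1.6)·(-5) + (-0.4)·(4) + 0.0 = 6.4
ŷ2 = (-1.6)·(-3) + (-0.4)·(0) + 0.0 = 4.8
ŷ3 = (-1.6)·(-3) + (-0.4)·(-1) + 0.0 = 5.2
errors² = [2.89, 0.04, 2.56, 0.81]
MSE = 6.3000/4 = 1.575

1.575


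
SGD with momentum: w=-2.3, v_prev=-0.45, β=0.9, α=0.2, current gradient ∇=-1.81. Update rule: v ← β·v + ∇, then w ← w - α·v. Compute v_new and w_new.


v_new = 0.9·-0.45 - 1.81 = -0.405 - 1.81 = -2.215
w_new = -2.3 - 0.2·-2.215 = -2.3 + 0.443 = -1.857

v_new=-2.215, w_new=-1.857


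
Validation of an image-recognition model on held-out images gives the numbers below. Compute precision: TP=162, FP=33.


Precision = TP/(TP+FP)
= 162/(162+33)
= 162/195 = 83.08%

83.08%


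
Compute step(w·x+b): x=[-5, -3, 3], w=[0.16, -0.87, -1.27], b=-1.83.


z = (-5)·(0.16) + (-3)·(-0.87) + (3)·(-1.27) - 1.83
  = -3.83
step(z) = 0 (z<0)

0


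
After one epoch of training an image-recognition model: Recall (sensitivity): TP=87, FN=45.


Recall = TP/(TP+FN)
= 87/(87+45)
= 87/132 = 65.91%

65.91%


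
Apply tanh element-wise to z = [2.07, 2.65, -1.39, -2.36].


tanh(2.07) = 0.9687
tanh(2.65) = 0.9901
tanh(-1.39) = -0.8832
tanh(-2.36) = -0.9823
result = [0.9687, 0.9901, -0.8832, -0.9823]

[0.9687, 0.9901, -0.8832, -0.9823]


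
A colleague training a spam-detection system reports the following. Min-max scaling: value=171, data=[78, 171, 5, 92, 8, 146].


min=5, max=171
(171-5)/(171-5) = 166/166 = 1.0

1.0


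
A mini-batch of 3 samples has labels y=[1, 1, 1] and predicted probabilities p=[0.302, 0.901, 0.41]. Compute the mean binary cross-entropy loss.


L[0] = -ln(0.302) = 1.1973
L[1] = -ln(0.901) = 0.1043
L[2] = -ln(0.41) = 0.8916
mean = (1.1973 + 0.1043 + 0.8916)/3 = 0.7311

0.7311


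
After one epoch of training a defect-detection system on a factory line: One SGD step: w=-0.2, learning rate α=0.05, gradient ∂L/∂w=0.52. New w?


w_new = w - α·∇
= -0.2 - 0.05·0.52
= -0.2 - 0.026
= -0.226

-0.226


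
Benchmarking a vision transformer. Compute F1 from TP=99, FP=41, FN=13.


Precision = 99/140 = 0.7071
Recall = 99/112 = 0.8839
F1 = 2·P·R/(P+R) = 2·TP/(2·TP+FP+FN) = 198/(198+41+13) = 198/252 = 0.7857

0.7857


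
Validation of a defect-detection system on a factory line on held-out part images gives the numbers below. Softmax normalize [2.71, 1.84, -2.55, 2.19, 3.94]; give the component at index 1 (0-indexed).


Exponentials: e^2.71=15.0293, e^1.84=6.2965, e^-2.55=0.0781, e^2.19=8.9352, e^3.94=51.4186
Sum = 81.7577
Softmax = [0.1838, 0.077, 0.001, 0.1093, 0.6289]
p[1] = 6.2965/81.7577 = 0.077

0.077
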